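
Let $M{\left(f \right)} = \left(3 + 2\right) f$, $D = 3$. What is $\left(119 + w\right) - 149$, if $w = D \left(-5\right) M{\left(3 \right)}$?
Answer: $-255$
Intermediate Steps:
$M{\left(f \right)} = 5 f$
$w = -225$ ($w = 3 \left(-5\right) 5 \cdot 3 = \left(-15\right) 15 = -225$)
$\left(119 + w\right) - 149 = \left(119 - 225\right) - 149 = -106 - 149 = -255$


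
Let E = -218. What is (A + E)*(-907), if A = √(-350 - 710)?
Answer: 197726 - 1814*I*√265 ≈ 1.9773e+5 - 29530.0*I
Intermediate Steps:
A = 2*I*√265 (A = √(-1060) = 2*I*√265 ≈ 32.558*I)
(A + E)*(-907) = (2*I*√265 - 218)*(-907) = (-218 + 2*I*√265)*(-907) = 197726 - 1814*I*√265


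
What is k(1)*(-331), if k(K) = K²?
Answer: -331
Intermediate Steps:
k(1)*(-331) = 1²*(-331) = 1*(-331) = -331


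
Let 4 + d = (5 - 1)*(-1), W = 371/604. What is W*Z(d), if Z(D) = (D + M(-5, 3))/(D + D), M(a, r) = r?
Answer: 1855/9664 ≈ 0.19195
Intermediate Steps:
W = 371/604 (W = 371*(1/604) = 371/604 ≈ 0.61424)
d = -8 (d = -4 + (5 - 1)*(-1) = -4 + 4*(-1) = -4 - 4 = -8)
Z(D) = (3 + D)/(2*D) (Z(D) = (D + 3)/(D + D) = (3 + D)/((2*D)) = (3 + D)*(1/(2*D)) = (3 + D)/(2*D))
W*Z(d) = 371*((1/2)*(3 - 8)/(-8))/604 = 371*((1/2)*(-1/8)*(-5))/604 = (371/604)*(5/16) = 1855/9664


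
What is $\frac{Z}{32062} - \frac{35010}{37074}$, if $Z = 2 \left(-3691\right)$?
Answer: $- \frac{116347574}{99055549} \approx -1.1746$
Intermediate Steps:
$Z = -7382$
$\frac{Z}{32062} - \frac{35010}{37074} = - \frac{7382}{32062} - \frac{35010}{37074} = \left(-7382\right) \frac{1}{32062} - \frac{5835}{6179} = - \frac{3691}{16031} - \frac{5835}{6179} = - \frac{116347574}{99055549}$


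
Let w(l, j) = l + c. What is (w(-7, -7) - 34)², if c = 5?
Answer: 1296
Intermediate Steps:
w(l, j) = 5 + l (w(l, j) = l + 5 = 5 + l)
(w(-7, -7) - 34)² = ((5 - 7) - 34)² = (-2 - 34)² = (-36)² = 1296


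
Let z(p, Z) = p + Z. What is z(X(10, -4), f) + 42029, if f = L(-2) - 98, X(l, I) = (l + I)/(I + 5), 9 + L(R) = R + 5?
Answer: 41931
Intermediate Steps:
L(R) = -4 + R (L(R) = -9 + (R + 5) = -9 + (5 + R) = -4 + R)
X(l, I) = (I + l)/(5 + I)
f = -104 (f = (-4 - 2) - 98 = -6 - 98 = -104)
z(p, Z) = Z + p
z(X(10, -4), f) + 42029 = (-104 + (-4 + 10)/(5 - 4)) + 42029 = (-104 + 6/1) + 42029 = (-104 + 1*6) + 42029 = (-104 + 6) + 42029 = -98 + 42029 = 41931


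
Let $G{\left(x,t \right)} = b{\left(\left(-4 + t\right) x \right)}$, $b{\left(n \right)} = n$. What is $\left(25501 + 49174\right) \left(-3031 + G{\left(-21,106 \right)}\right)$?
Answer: $-386293775$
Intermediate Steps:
$G{\left(x,t \right)} = x \left(-4 + t\right)$ ($G{\left(x,t \right)} = \left(-4 + t\right) x = x \left(-4 + t\right)$)
$\left(25501 + 49174\right) \left(-3031 + G{\left(-21,106 \right)}\right) = \left(25501 + 49174\right) \left(-3031 - 21 \left(-4 + 106\right)\right) = 74675 \left(-3031 - 2142\right) = 74675 \left(-5173\right) = -386293775$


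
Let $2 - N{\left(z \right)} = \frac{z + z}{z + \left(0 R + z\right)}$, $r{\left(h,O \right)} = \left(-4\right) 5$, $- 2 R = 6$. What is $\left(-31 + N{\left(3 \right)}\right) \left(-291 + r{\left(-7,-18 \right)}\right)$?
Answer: $9330$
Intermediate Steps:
$R = -3$ ($R = \left(- \frac{1}{2}\right) 6 = -3$)
$r{\left(h,O \right)} = -20$
$N{\left(z \right)} = 1$ ($N{\left(z \right)} = 2 - \frac{z + z}{z + \left(0 \left(-3\right) + z\right)} = 2 - \frac{2 z}{z + \left(0 + z\right)} = 2 - \frac{2 z}{z + z} = 2 - \frac{2 z}{2 z} = 2 - 2 z \frac{1}{2 z} = 2 - 1 = 1$)
$\left(-31 + N{\left(3 \right)}\right) \left(-291 + r{\left(-7,-18 \right)}\right) = \left(-31 + 1\right) \left(-291 - 20\right) = \left(-30\right) \left(-311\right) = 9330$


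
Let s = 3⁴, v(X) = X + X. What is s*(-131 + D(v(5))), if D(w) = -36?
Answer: -13527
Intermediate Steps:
v(X) = 2*X
s = 81
s*(-131 + D(v(5))) = 81*(-131 - 36) = 81*(-167) = -13527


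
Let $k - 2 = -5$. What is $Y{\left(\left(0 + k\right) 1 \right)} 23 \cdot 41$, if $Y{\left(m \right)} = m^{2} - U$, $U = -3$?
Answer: $11316$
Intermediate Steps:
$k = -3$ ($k = 2 - 5 = -3$)
$Y{\left(m \right)} = 3 + m^{2}$ ($Y{\left(m \right)} = m^{2} - -3 = m^{2} + 3 = 3 + m^{2}$)
$Y{\left(\left(0 + k\right) 1 \right)} 23 \cdot 41 = \left(3 + \left(\left(0 - 3\right) 1\right)^{2}\right) 23 \cdot 41 = \left(3 + \left(\left(-3\right) 1\right)^{2}\right) 23 \cdot 41 = \left(3 + \left(-3\right)^{2}\right) 23 \cdot 41 = \left(3 + 9\right) 23 \cdot 41 = 12 \cdot 23 \cdot 41 = 276 \cdot 41 = 11316$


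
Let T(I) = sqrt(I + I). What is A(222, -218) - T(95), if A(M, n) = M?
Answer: 222 - sqrt(190) ≈ 208.22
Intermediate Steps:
T(I) = sqrt(2)*sqrt(I) (T(I) = sqrt(2*I) = sqrt(2)*sqrt(I))
A(222, -218) - T(95) = 222 - sqrt(2)*sqrt(95) = 222 - sqrt(190)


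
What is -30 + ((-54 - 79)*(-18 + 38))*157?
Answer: -417650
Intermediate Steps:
-30 + ((-54 - 79)*(-18 + 38))*157 = -30 - 133*20*157 = -30 - 2660*157 = -30 - 417620 = -417650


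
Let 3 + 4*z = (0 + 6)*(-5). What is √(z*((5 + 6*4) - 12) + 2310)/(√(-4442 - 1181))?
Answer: -I*√48802017/11246 ≈ -0.62118*I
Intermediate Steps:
z = -33/4 (z = -¾ + ((0 + 6)*(-5))/4 = -¾ + (6*(-5))/4 = -¾ + (¼)*(-30) = -¾ - 15/2 = -33/4 ≈ -8.2500)
√(z*((5 + 6*4) - 12) + 2310)/(√(-4442 - 1181)) = √(-33*((5 + 6*4) - 12)/4 + 2310)/(√(-4442 - 1181)) = √(-33*((5 + 24) - 12)/4 + 2310)/(√(-5623)) = √(-33*(29 - 12)/4 + 2310)/((I*√5623)) = √(-33/4*17 + 2310)*(-I*√5623/5623) = √(-561/4 + 2310)*(-I*√5623/5623) = √(8679/4)*(-I*√5623/5623) = (√8679/2)*(-I*√5623/5623) = -I*√48802017/11246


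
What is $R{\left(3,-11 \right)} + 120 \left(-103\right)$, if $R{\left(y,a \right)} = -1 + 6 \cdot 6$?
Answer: $-12325$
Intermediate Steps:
$R{\left(y,a \right)} = 35$ ($R{\left(y,a \right)} = -1 + 36 = 35$)
$R{\left(3,-11 \right)} + 120 \left(-103\right) = 35 + 120 \left(-103\right) = 35 - 12360 = -12325$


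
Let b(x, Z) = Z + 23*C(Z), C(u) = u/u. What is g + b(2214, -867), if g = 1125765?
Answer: 1124921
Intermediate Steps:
C(u) = 1
b(x, Z) = 23 + Z (b(x, Z) = Z + 23*1 = Z + 23 = 23 + Z)
g + b(2214, -867) = 1125765 + (23 - 867) = 1125765 - 844 = 1124921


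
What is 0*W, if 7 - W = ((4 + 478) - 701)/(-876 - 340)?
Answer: 0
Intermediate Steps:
W = 8293/1216 (W = 7 - ((4 + 478) - 701)/(-876 - 340) = 7 - (482 - 701)/(-1216) = 7 - (-219)*(-1)/1216 = 7 - 1*219/1216 = 7 - 219/1216 = 8293/1216 ≈ 6.8199)
0*W = 0*(8293/1216) = 0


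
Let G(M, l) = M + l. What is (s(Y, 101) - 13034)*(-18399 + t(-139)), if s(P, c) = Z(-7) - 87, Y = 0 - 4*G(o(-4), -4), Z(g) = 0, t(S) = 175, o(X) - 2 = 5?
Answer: 239117104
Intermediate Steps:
o(X) = 7 (o(X) = 2 + 5 = 7)
Y = -12 (Y = 0 - 4*(7 - 4) = 0 - 4*3 = 0 - 12 = -12)
s(P, c) = -87 (s(P, c) = 0 - 87 = -87)
(s(Y, 101) - 13034)*(-18399 + t(-139)) = (-87 - 13034)*(-18399 + 175) = -13121*(-18224) = 239117104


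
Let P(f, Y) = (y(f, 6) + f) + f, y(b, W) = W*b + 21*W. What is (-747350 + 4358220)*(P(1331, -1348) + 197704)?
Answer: 752786955860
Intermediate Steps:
y(b, W) = 21*W + W*b
P(f, Y) = 126 + 8*f (P(f, Y) = (6*(21 + f) + f) + f = ((126 + 6*f) + f) + f = (126 + 7*f) + f = 126 + 8*f)
(-747350 + 4358220)*(P(1331, -1348) + 197704) = (-747350 + 4358220)*((126 + 8*1331) + 197704) = 3610870*((126 + 10648) + 197704) = 3610870*(10774 + 197704) = 3610870*208478 = 752786955860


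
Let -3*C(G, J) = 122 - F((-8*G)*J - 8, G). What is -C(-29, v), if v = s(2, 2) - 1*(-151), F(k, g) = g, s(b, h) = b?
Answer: 151/3 ≈ 50.333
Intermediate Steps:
v = 153 (v = 2 - 1*(-151) = 2 + 151 = 153)
C(G, J) = -122/3 + G/3 (C(G, J) = -(122 - G)/3 = -122/3 + G/3)
-C(-29, v) = -(-122/3 + (⅓)*(-29)) = -(-122/3 - 29/3) = -1*(-151/3) = 151/3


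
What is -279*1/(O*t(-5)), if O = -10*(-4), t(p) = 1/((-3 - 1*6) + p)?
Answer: 1953/20 ≈ 97.650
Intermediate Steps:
t(p) = 1/(-9 + p) (t(p) = 1/((-3 - 6) + p) = 1/(-9 + p))
O = 40
-279*1/(O*t(-5)) = -279/(40/(-9 - 5)) = -279/(40/(-14)) = -279/((-1/14*40)) = -279/(-20/7) = -279*(-7/20) = 1953/20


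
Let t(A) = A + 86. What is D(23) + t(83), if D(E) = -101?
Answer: 68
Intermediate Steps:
t(A) = 86 + A
D(23) + t(83) = -101 + (86 + 83) = -101 + 169 = 68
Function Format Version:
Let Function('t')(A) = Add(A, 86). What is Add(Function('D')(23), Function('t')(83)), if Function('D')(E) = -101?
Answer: 68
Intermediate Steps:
Function('t')(A) = Add(86, A)
Add(Function('D')(23), Function('t')(83)) = Add(-101, Add(86, 83)) = Add(-101, 169) = 68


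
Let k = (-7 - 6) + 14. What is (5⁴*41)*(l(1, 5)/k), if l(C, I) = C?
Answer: 25625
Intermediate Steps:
k = 1 (k = -13 + 14 = 1)
(5⁴*41)*(l(1, 5)/k) = (5⁴*41)*(1/1) = (625*41)*(1*1) = 25625*1 = 25625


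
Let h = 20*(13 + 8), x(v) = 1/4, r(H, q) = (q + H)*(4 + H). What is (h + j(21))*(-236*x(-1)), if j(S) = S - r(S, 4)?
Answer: 10856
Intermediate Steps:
r(H, q) = (4 + H)*(H + q) (r(H, q) = (H + q)*(4 + H) = (4 + H)*(H + q))
x(v) = 1/4
h = 420 (h = 20*21 = 420)
j(S) = -16 - S**2 - 7*S (j(S) = S - (S**2 + 4*S + 4*4 + S*4) = S - (S**2 + 4*S + 16 + 4*S) = S - (16 + S**2 + 8*S) = S + (-16 - S**2 - 8*S) = -16 - S**2 - 7*S)
(h + j(21))*(-236*x(-1)) = (420 + (-16 - 1*21**2 - 7*21))*(-236*1/4) = (420 + (-16 - 1*441 - 147))*(-59) = (420 + (-16 - 441 - 147))*(-59) = (420 - 604)*(-59) = -184*(-59) = 10856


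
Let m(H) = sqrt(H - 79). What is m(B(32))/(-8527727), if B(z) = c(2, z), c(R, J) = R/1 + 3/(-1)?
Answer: -4*I*sqrt(5)/8527727 ≈ -1.0488e-6*I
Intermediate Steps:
c(R, J) = -3 + R (c(R, J) = R*1 + 3*(-1) = R - 3 = -3 + R)
B(z) = -1 (B(z) = -3 + 2 = -1)
m(H) = sqrt(-79 + H)
m(B(32))/(-8527727) = sqrt(-79 - 1)/(-8527727) = sqrt(-80)*(-1/8527727) = (4*I*sqrt(5))*(-1/8527727) = -4*I*sqrt(5)/8527727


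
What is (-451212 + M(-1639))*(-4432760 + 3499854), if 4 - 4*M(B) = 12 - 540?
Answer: 420814305574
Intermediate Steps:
M(B) = 133 (M(B) = 1 - (12 - 540)/4 = 1 - ¼*(-528) = 1 + 132 = 133)
(-451212 + M(-1639))*(-4432760 + 3499854) = (-451212 + 133)*(-4432760 + 3499854) = -451079*(-932906) = 420814305574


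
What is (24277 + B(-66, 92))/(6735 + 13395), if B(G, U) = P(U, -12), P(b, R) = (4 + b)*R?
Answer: 4625/4026 ≈ 1.1488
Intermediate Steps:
P(b, R) = R*(4 + b)
B(G, U) = -48 - 12*U (B(G, U) = -12*(4 + U) = -48 - 12*U)
(24277 + B(-66, 92))/(6735 + 13395) = (24277 + (-48 - 12*92))/(6735 + 13395) = (24277 + (-48 - 1104))/20130 = (24277 - 1152)*(1/20130) = 23125*(1/20130) = 4625/4026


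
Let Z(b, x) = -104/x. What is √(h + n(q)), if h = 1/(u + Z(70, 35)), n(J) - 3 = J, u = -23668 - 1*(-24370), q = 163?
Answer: √99365992206/24466 ≈ 12.884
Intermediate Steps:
u = 702 (u = -23668 + 24370 = 702)
n(J) = 3 + J
h = 35/24466 (h = 1/(702 - 104/35) = 1/(24466/35) = 35/24466 ≈ 0.0014306)
√(h + n(q)) = √(35/24466 + (3 + 163)) = √(35/24466 + 166) = √(4061391/24466) = √99365992206/24466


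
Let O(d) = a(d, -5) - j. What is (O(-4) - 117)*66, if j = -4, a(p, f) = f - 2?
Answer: -7920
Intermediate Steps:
a(p, f) = -2 + f
O(d) = -3 (O(d) = (-2 - 5) - 1*(-4) = -7 + 4 = -3)
(O(-4) - 117)*66 = (-3 - 117)*66 = -120*66 = -7920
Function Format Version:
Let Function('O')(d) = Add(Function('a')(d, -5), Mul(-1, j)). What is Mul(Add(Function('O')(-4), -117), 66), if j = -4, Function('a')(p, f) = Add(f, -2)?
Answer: -7920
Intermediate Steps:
Function('a')(p, f) = Add(-2, f)
Function('O')(d) = -3 (Function('O')(d) = Add(Add(-2, -5), Mul(-1, -4)) = Add(-7, 4) = -3)
Mul(Add(Function('O')(-4), -117), 66) = Mul(Add(-3, -117), 66) = Mul(-120, 66) = -7920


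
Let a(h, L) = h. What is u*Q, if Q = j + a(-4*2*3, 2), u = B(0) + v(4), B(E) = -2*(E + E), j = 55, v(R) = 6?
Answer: 186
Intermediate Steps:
B(E) = -4*E
u = 6 (u = -4*0 + 6 = 0 + 6 = 6)
Q = 31 (Q = 55 - 4*2*3 = 55 - 8*3 = 55 - 24 = 31)
u*Q = 6*31 = 186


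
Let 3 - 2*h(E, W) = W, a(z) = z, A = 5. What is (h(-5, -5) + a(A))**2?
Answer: 81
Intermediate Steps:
h(E, W) = 3/2 - W/2
(h(-5, -5) + a(A))**2 = ((3/2 - 1/2*(-5)) + 5)**2 = ((3/2 + 5/2) + 5)**2 = (4 + 5)**2 = 9**2 = 81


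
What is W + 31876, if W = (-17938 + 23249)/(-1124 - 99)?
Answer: 38979037/1223 ≈ 31872.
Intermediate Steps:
W = -5311/1223 (W = 5311/(-1223) = 5311*(-1/1223) = -5311/1223 ≈ -4.3426)
W + 31876 = -5311/1223 + 31876 = 38979037/1223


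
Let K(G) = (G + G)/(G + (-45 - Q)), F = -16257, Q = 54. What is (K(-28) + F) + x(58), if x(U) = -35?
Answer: -2069028/127 ≈ -16292.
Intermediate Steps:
K(G) = 2*G/(-99 + G) (K(G) = (G + G)/(G + (-45 - 1*54)) = (2*G)/(G + (-45 - 54)) = (2*G)/(G - 99) = (2*G)/(-99 + G) = 2*G/(-99 + G))
(K(-28) + F) + x(58) = (2*(-28)/(-99 - 28) - 16257) - 35 = (2*(-28)/(-127) - 16257) - 35 = (2*(-28)*(-1/127) - 16257) - 35 = (56/127 - 16257) - 35 = -2064583/127 - 35 = -2069028/127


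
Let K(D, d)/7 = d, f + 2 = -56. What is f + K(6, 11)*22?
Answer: 1636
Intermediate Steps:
f = -58 (f = -2 - 56 = -58)
K(D, d) = 7*d
f + K(6, 11)*22 = -58 + (7*11)*22 = -58 + 77*22 = -58 + 1694 = 1636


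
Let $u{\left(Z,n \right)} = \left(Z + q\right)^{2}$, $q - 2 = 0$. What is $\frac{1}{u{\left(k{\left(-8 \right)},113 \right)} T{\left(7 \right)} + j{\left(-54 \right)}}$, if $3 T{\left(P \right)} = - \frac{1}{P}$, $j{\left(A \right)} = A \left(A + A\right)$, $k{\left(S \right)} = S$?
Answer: $\frac{7}{40812} \approx 0.00017152$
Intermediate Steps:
$q = 2$ ($q = 2 + 0 = 2$)
$u{\left(Z,n \right)} = \left(2 + Z\right)^{2}$ ($u{\left(Z,n \right)} = \left(Z + 2\right)^{2} = \left(2 + Z\right)^{2}$)
$j{\left(A \right)} = 2 A^{2}$ ($j{\left(A \right)} = A 2 A = 2 A^{2}$)
$T{\left(P \right)} = - \frac{1}{3 P}$ ($T{\left(P \right)} = \frac{\left(-1\right) \frac{1}{P}}{3} = - \frac{1}{3 P}$)
$\frac{1}{u{\left(k{\left(-8 \right)},113 \right)} T{\left(7 \right)} + j{\left(-54 \right)}} = \frac{1}{\left(2 - 8\right)^{2} \left(- \frac{1}{3 \cdot 7}\right) + 2 \left(-54\right)^{2}} = \frac{1}{\left(-6\right)^{2} \left(\left(- \frac{1}{3}\right) \frac{1}{7}\right) + 2 \cdot 2916} = \frac{1}{36 \left(- \frac{1}{21}\right) + 5832} = \frac{1}{- \frac{12}{7} + 5832} = \frac{1}{\frac{40812}{7}} = \frac{7}{40812}$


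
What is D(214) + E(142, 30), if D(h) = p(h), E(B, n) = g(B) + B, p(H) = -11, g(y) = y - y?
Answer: 131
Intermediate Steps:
g(y) = 0
E(B, n) = B (E(B, n) = 0 + B = B)
D(h) = -11
D(214) + E(142, 30) = -11 + 142 = 131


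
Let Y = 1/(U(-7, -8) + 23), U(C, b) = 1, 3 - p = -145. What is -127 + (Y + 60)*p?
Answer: 52555/6 ≈ 8759.2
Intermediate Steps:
p = 148 (p = 3 - 1*(-145) = 3 + 145 = 148)
Y = 1/24 (Y = 1/(1 + 23) = 1/24 ≈ 0.041667)
-127 + (Y + 60)*p = -127 + (1/24 + 60)*148 = -127 + (1441/24)*148 = -127 + 53317/6 = 52555/6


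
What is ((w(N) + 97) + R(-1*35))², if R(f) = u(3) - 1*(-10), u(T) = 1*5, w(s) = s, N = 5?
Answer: 13689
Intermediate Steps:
u(T) = 5
R(f) = 15 (R(f) = 5 - 1*(-10) = 5 + 10 = 15)
((w(N) + 97) + R(-1*35))² = ((5 + 97) + 15)² = (102 + 15)² = 117² = 13689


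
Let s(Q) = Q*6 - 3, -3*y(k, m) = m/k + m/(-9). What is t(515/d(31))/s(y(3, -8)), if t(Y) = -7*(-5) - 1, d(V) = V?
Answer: 306/5 ≈ 61.200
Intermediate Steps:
y(k, m) = m/27 - m/(3*k) (y(k, m) = -(m/k + m/(-9))/3 = -(m/k + m*(-⅑))/3 = -(m/k - m/9)/3 = -(-m/9 + m/k)/3 = m/27 - m/(3*k))
s(Q) = -3 + 6*Q (s(Q) = 6*Q - 3 = -3 + 6*Q)
t(Y) = 34 (t(Y) = 35 - 1 = 34)
t(515/d(31))/s(y(3, -8)) = 34/(-3 + 6*((1/27)*(-8)*(-9 + 3)/3)) = 34/(-3 + 6*((1/27)*(-8)*(⅓)*(-6))) = 34/(-3 + 6*(16/27)) = 34/(-3 + 32/9) = 34/(5/9) = 34*(9/5) = 306/5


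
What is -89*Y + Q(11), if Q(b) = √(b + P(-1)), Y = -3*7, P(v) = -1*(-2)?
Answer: 1869 + √13 ≈ 1872.6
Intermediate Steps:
P(v) = 2
Y = -21
Q(b) = √(2 + b) (Q(b) = √(b + 2) = √(2 + b))
-89*Y + Q(11) = -89*(-21) + √(2 + 11) = 1869 + √13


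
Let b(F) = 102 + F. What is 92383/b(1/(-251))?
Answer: 23188133/25601 ≈ 905.75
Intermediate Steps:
92383/b(1/(-251)) = 92383/(102 + 1/(-251)) = 92383/(102 - 1/251) = 92383/(25601/251) = 92383*(251/25601) = 23188133/25601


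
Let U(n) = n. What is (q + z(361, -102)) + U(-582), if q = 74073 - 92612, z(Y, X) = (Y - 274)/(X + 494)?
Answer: -7495345/392 ≈ -19121.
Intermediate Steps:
z(Y, X) = (-274 + Y)/(494 + X)
q = -18539
(q + z(361, -102)) + U(-582) = (-18539 + (-274 + 361)/(494 - 102)) - 582 = (-18539 + 87/392) - 582 = -7267201/392 - 582 = -7495345/392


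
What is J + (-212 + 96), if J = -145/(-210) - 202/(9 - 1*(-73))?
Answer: -202805/1722 ≈ -117.77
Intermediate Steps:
J = -3053/1722 (J = -145*(-1/210) - 202/(9 + 73) = 29/42 - 202/82 = 29/42 - 202*1/82 = 29/42 - 101/41 = -3053/1722 ≈ -1.7729)
J + (-212 + 96) = -3053/1722 + (-212 + 96) = -3053/1722 - 116 = -202805/1722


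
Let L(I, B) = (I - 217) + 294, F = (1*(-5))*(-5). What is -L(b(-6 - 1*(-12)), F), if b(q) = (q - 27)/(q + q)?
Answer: -301/4 ≈ -75.250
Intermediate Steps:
F = 25 (F = -5*(-5) = 25)
b(q) = (-27 + q)/(2*q) (b(q) = (-27 + q)/((2*q)) = (-27 + q)*(1/(2*q)) = (-27 + q)/(2*q))
L(I, B) = 77 + I (L(I, B) = (-217 + I) + 294 = 77 + I)
-L(b(-6 - 1*(-12)), F) = -(77 + (-27 + (-6 - 1*(-12)))/(2*(-6 - 1*(-12)))) = -(77 + (-27 + (-6 + 12))/(2*(-6 + 12))) = -(77 + (½)*(-27 + 6)/6) = -(77 + (½)*(⅙)*(-21)) = -(77 - 7/4) = -1*301/4 = -301/4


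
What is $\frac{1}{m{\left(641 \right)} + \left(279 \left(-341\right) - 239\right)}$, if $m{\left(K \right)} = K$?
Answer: $- \frac{1}{94737} \approx -1.0556 \cdot 10^{-5}$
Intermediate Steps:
$\frac{1}{m{\left(641 \right)} + \left(279 \left(-341\right) - 239\right)} = \frac{1}{641 + \left(279 \left(-341\right) - 239\right)} = \frac{1}{641 - 95378} = \frac{1}{-94737} = - \frac{1}{94737}$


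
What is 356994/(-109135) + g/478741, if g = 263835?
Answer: -142114031829/52247399035 ≈ -2.7200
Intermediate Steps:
356994/(-109135) + g/478741 = 356994/(-109135) + 263835/478741 = 356994*(-1/109135) + 263835*(1/478741) = -356994/109135 + 263835/478741 = -142114031829/52247399035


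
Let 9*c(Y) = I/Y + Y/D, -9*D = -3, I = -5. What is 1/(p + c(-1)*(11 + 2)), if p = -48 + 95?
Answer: 9/449 ≈ 0.020045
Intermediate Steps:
D = ⅓ (D = -⅑*(-3) = ⅓ ≈ 0.33333)
p = 47
c(Y) = -5/(9*Y) + Y/3 (c(Y) = (-5/Y + Y/(⅓))/9 = (-5/Y + Y*3)/9 = (-5/Y + 3*Y)/9 = -5/(9*Y) + Y/3)
1/(p + c(-1)*(11 + 2)) = 1/(47 + (-5/9/(-1) + (⅓)*(-1))*(11 + 2)) = 1/(47 + (-5/9*(-1) - ⅓)*13) = 1/(47 + (5/9 - ⅓)*13) = 1/(47 + (2/9)*13) = 1/(47 + 26/9) = 1/(449/9) = 9/449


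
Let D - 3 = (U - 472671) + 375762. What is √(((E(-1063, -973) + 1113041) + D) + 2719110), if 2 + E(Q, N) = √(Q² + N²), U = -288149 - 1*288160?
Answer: √(3158934 + √2076698) ≈ 1777.7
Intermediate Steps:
U = -576309 (U = -288149 - 288160 = -576309)
D = -673215 (D = 3 + ((-576309 - 472671) + 375762) = 3 + (-1048980 + 375762) = 3 - 673218 = -673215)
E(Q, N) = -2 + √(N² + Q²) (E(Q, N) = -2 + √(Q² + N²) = -2 + √(N² + Q²))
√(((E(-1063, -973) + 1113041) + D) + 2719110) = √((((-2 + √((-973)² + (-1063)²)) + 1113041) - 673215) + 2719110) = √((((-2 + √(946729 + 1129969)) + 1113041) - 673215) + 2719110) = √((((-2 + √2076698) + 1113041) - 673215) + 2719110) = √(((1113039 + √2076698) - 673215) + 2719110) = √((439824 + √2076698) + 2719110) = √(3158934 + √2076698)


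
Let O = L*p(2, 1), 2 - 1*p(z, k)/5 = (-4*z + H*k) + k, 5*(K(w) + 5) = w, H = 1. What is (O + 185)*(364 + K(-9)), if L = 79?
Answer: 1194834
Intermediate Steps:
K(w) = -5 + w/5
p(z, k) = 10 - 10*k + 20*z (p(z, k) = 10 - 5*((-4*z + 1*k) + k) = 10 - 5*((-4*z + k) + k) = 10 - 5*((k - 4*z) + k) = 10 - 5*(-4*z + 2*k) = 10 + (-10*k + 20*z) = 10 - 10*k + 20*z)
O = 3160 (O = 79*(10 - 10*1 + 20*2) = 79*(10 - 10 + 40) = 79*40 = 3160)
(O + 185)*(364 + K(-9)) = (3160 + 185)*(364 + (-5 + (1/5)*(-9))) = 3345*(364 + (-5 - 9/5)) = 3345*(364 - 34/5) = 3345*(1786/5) = 1194834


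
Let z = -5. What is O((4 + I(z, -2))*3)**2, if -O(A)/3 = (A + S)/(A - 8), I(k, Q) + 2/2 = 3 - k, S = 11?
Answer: 17424/625 ≈ 27.878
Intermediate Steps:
I(k, Q) = 2 - k (I(k, Q) = -1 + (3 - k) = 2 - k)
O(A) = -3*(11 + A)/(-8 + A) (O(A) = -3*(A + 11)/(A - 8) = -3*(11 + A)/(-8 + A))
O((4 + I(z, -2))*3)**2 = (3*(-11 - (4 + (2 - 1*(-5)))*3)/(-8 + (4 + (2 - 1*(-5)))*3))**2 = (3*(-11 - (4 + (2 + 5))*3)/(-8 + (4 + (2 + 5))*3))**2 = (3*(-11 - (4 + 7)*3)/(-8 + (4 + 7)*3))**2 = (3*(-11 - 11*3)/(-8 + 11*3))**2 = (3*(-11 - 1*33)/(-8 + 33))**2 = (3*(-11 - 33)/25)**2 = (3*(1/25)*(-44))**2 = (-132/25)**2 = 17424/625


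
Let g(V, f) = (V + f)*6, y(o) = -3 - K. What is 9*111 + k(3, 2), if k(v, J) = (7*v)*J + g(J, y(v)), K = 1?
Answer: 1029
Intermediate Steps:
y(o) = -4 (y(o) = -3 - 1*1 = -3 - 1 = -4)
g(V, f) = 6*V + 6*f
k(v, J) = -24 + 6*J + 7*J*v (k(v, J) = (7*v)*J + (6*J + 6*(-4)) = 7*J*v + (6*J - 24) = 7*J*v + (-24 + 6*J) = -24 + 6*J + 7*J*v)
9*111 + k(3, 2) = 9*111 + (-24 + 6*2 + 7*2*3) = 999 + (-24 + 12 + 42) = 999 + 30 = 1029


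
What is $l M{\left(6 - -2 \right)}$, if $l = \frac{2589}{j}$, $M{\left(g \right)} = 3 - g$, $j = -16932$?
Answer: $\frac{4315}{5644} \approx 0.76453$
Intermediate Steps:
$l = - \frac{863}{5644}$ ($l = \frac{2589}{-16932} = 2589 \left(- \frac{1}{16932}\right) = - \frac{863}{5644} \approx -0.15291$)
$l M{\left(6 - -2 \right)} = - \frac{863 \left(3 - \left(6 - -2\right)\right)}{5644} = - \frac{863 \left(3 - \left(6 + 2\right)\right)}{5644} = - \frac{863 \left(3 - 8\right)}{5644} = \left(- \frac{863}{5644}\right) \left(-5\right) = \frac{4315}{5644}$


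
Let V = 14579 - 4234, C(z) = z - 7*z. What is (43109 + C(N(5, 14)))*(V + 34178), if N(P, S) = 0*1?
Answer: 1919342007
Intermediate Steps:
N(P, S) = 0
C(z) = -6*z
V = 10345
(43109 + C(N(5, 14)))*(V + 34178) = (43109 - 6*0)*(10345 + 34178) = (43109 + 0)*44523 = 43109*44523 = 1919342007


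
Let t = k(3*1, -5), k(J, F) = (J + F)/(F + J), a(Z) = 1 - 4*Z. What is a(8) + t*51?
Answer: 20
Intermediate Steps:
k(J, F) = 1 (k(J, F) = (F + J)/(F + J) = 1)
t = 1
a(8) + t*51 = (1 - 4*8) + 1*51 = (1 - 32) + 51 = -31 + 51 = 20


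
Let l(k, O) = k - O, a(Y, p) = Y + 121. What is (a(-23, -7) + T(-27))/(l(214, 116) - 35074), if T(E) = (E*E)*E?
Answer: 19585/34976 ≈ 0.55996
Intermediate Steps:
a(Y, p) = 121 + Y
T(E) = E³ (T(E) = E²*E = E³)
(a(-23, -7) + T(-27))/(l(214, 116) - 35074) = ((121 - 23) + (-27)³)/((214 - 1*116) - 35074) = (98 - 19683)/((214 - 116) - 35074) = -19585/(98 - 35074) = -19585/(-34976) = -19585*(-1/34976) = 19585/34976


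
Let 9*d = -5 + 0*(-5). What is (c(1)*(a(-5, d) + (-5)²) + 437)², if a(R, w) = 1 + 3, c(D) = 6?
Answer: 373321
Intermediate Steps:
d = -5/9 (d = (-5 + 0*(-5))/9 = (-5 + 0)/9 = (⅑)*(-5) = -5/9 ≈ -0.55556)
a(R, w) = 4
(c(1)*(a(-5, d) + (-5)²) + 437)² = (6*(4 + (-5)²) + 437)² = (6*(4 + 25) + 437)² = (6*29 + 437)² = (174 + 437)² = 611² = 373321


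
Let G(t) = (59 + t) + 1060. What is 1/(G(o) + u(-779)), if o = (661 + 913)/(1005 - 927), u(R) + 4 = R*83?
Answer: -39/2477351 ≈ -1.5743e-5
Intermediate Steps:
u(R) = -4 + 83*R (u(R) = -4 + R*83 = -4 + 83*R)
o = 787/39 (o = 1574/78 = 1574*(1/78) = 787/39 ≈ 20.179)
G(t) = 1119 + t
1/(G(o) + u(-779)) = 1/((1119 + 787/39) + (-4 + 83*(-779))) = 1/(44428/39 + (-4 - 64657)) = 1/(44428/39 - 64661) = 1/(-2477351/39) = -39/2477351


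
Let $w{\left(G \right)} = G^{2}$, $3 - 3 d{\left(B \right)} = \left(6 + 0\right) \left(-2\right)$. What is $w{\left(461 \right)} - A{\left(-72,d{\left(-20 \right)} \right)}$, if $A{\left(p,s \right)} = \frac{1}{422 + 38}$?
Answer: $\frac{97759659}{460} \approx 2.1252 \cdot 10^{5}$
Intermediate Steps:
$d{\left(B \right)} = 5$ ($d{\left(B \right)} = 1 - \frac{\left(6 + 0\right) \left(-2\right)}{3} = 1 - \frac{6 \left(-2\right)}{3} = 1 - -4 = 1 + 4 = 5$)
$A{\left(p,s \right)} = \frac{1}{460}$
$w{\left(461 \right)} - A{\left(-72,d{\left(-20 \right)} \right)} = 461^{2} - \frac{1}{460} = 212521 - \frac{1}{460} = \frac{97759659}{460}$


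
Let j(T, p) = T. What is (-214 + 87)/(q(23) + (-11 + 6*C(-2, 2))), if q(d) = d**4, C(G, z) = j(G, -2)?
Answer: -127/279818 ≈ -0.00045387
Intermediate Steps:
C(G, z) = G
(-214 + 87)/(q(23) + (-11 + 6*C(-2, 2))) = (-214 + 87)/(23**4 + (-11 + 6*(-2))) = -127/(279841 + (-11 - 12)) = -127/(279841 - 23) = -127/279818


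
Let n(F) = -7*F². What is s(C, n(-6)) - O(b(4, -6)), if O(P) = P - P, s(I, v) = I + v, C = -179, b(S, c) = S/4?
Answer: -431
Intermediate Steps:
b(S, c) = S/4 (b(S, c) = S*(¼) = S/4)
O(P) = 0
s(C, n(-6)) - O(b(4, -6)) = (-179 - 7*(-6)²) - 1*0 = (-179 - 7*36) + 0 = (-179 - 252) + 0 = -431 + 0 = -431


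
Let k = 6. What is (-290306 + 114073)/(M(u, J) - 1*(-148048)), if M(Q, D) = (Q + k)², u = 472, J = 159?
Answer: -176233/376532 ≈ -0.46804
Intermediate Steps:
M(Q, D) = (6 + Q)² (M(Q, D) = (Q + 6)² = (6 + Q)²)
(-290306 + 114073)/(M(u, J) - 1*(-148048)) = (-290306 + 114073)/((6 + 472)² - 1*(-148048)) = -176233/(478² + 148048) = -176233/(228484 + 148048) = -176233/376532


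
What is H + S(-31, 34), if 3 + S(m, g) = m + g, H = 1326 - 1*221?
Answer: 1105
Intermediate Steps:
H = 1105 (H = 1326 - 221 = 1105)
S(m, g) = -3 + g + m (S(m, g) = -3 + (m + g) = -3 + (g + m) = -3 + g + m)
H + S(-31, 34) = 1105 + (-3 + 34 - 31) = 1105 + 0 = 1105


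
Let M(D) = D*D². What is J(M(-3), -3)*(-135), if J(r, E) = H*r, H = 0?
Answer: 0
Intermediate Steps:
M(D) = D³
J(r, E) = 0 (J(r, E) = 0*r = 0)
J(M(-3), -3)*(-135) = 0*(-135) = 0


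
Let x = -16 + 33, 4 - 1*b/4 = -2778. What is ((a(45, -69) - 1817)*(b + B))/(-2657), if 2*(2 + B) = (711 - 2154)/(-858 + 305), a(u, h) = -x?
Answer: 1612190669/209903 ≈ 7680.6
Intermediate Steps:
b = 11128 (b = 16 - 4*(-2778) = 16 + 11112 = 11128)
x = 17
a(u, h) = -17 (a(u, h) = -1*17 = -17)
B = -769/1106 (B = -2 + ((711 - 2154)/(-858 + 305))/2 = -2 + (-1443/(-553))/2 = -2 + (-1443*(-1/553))/2 = -2 + (½)*(1443/553) = -2 + 1443/1106 = -769/1106 ≈ -0.69530)
((a(45, -69) - 1817)*(b + B))/(-2657) = ((-17 - 1817)*(11128 - 769/1106))/(-2657) = -1834*12306799/1106*(-1/2657) = -1612190669/79*(-1/2657) = 1612190669/209903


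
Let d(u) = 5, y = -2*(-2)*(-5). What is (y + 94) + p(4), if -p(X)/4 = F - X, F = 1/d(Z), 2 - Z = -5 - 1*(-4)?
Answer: 446/5 ≈ 89.200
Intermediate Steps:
y = -20 (y = 4*(-5) = -20)
Z = 3 (Z = 2 - (-5 - 1*(-4)) = 2 - (-5 + 4) = 2 - 1*(-1) = 2 + 1 = 3)
F = ⅕ (F = 1/5 = ⅕ ≈ 0.20000)
p(X) = -⅘ + 4*X (p(X) = -4*(⅕ - X) = -⅘ + 4*X)
(y + 94) + p(4) = (-20 + 94) + (-⅘ + 4*4) = 74 + (-⅘ + 16) = 74 + 76/5 = 446/5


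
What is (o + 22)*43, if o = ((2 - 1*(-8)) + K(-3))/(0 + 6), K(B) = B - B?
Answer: 3053/3 ≈ 1017.7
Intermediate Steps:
K(B) = 0
o = 5/3 (o = ((2 - 1*(-8)) + 0)/(0 + 6) = ((2 + 8) + 0)/6 = (10 + 0)*(⅙) = 10*(⅙) = 5/3 ≈ 1.6667)
(o + 22)*43 = (5/3 + 22)*43 = (71/3)*43 = 3053/3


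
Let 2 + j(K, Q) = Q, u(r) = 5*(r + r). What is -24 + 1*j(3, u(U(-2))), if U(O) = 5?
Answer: 24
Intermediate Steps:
u(r) = 10*r (u(r) = 5*(2*r) = 10*r)
j(K, Q) = -2 + Q
-24 + 1*j(3, u(U(-2))) = -24 + 1*(-2 + 10*5) = -24 + 1*(-2 + 50) = -24 + 1*48 = -24 + 48 = 24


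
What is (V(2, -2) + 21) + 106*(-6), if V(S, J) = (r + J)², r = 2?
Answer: -615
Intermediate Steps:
V(S, J) = (2 + J)²
(V(2, -2) + 21) + 106*(-6) = ((2 - 2)² + 21) + 106*(-6) = (0² + 21) - 636 = (0 + 21) - 636 = 21 - 636 = -615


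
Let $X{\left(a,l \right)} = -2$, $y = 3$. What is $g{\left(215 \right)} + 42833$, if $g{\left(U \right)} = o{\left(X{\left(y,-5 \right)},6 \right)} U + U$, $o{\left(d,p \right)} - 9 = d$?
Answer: $44553$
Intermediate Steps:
$o{\left(d,p \right)} = 9 + d$
$g{\left(U \right)} = 8 U$ ($g{\left(U \right)} = \left(9 - 2\right) U + U = 7 U + U = 8 U$)
$g{\left(215 \right)} + 42833 = 8 \cdot 215 + 42833 = 1720 + 42833 = 44553$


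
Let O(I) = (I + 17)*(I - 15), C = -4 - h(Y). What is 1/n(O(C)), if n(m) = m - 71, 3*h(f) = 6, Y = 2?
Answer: -1/302 ≈ -0.0033113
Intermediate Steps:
h(f) = 2 (h(f) = (⅓)*6 = 2)
C = -6 (C = -4 - 1*2 = -4 - 2 = -6)
O(I) = (-15 + I)*(17 + I) (O(I) = (17 + I)*(-15 + I) = (-15 + I)*(17 + I))
n(m) = -71 + m
1/n(O(C)) = 1/(-71 + (-255 + (-6)² + 2*(-6))) = 1/(-71 + (-255 + 36 - 12)) = 1/(-71 - 231) = 1/(-302) = -1/302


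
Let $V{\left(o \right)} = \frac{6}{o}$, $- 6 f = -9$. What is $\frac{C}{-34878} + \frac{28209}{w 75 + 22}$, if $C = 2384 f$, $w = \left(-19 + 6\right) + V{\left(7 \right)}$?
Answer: $- \frac{1151560135}{36162673} \approx -31.844$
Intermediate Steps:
$f = \frac{3}{2}$ ($f = \left(- \frac{1}{6}\right) \left(-9\right) = \frac{3}{2} \approx 1.5$)
$w = - \frac{85}{7}$ ($w = \left(-19 + 6\right) + \frac{6}{7} = -13 + 6 \cdot \frac{1}{7} = -13 + \frac{6}{7} = - \frac{85}{7} \approx -12.143$)
$C = 3576$ ($C = 2384 \cdot \frac{3}{2} = 3576$)
$\frac{C}{-34878} + \frac{28209}{w 75 + 22} = \frac{3576}{-34878} + \frac{28209}{\left(- \frac{85}{7}\right) 75 + 22} = 3576 \left(- \frac{1}{34878}\right) + \frac{28209}{- \frac{6375}{7} + 22} = - \frac{596}{5813} + \frac{28209}{- \frac{6221}{7}} = - \frac{596}{5813} + 28209 \left(- \frac{7}{6221}\right) = - \frac{596}{5813} - \frac{197463}{6221} = - \frac{1151560135}{36162673}$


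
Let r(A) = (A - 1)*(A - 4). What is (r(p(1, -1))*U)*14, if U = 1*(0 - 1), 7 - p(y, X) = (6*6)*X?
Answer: -22932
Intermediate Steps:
p(y, X) = 7 - 36*X (p(y, X) = 7 - 6*6*X = 7 - 36*X)
U = -1 (U = 1*(-1) = -1)
r(A) = (-1 + A)*(-4 + A)
(r(p(1, -1))*U)*14 = ((4 + (7 - 36*(-1))**2 - 5*(7 - 36*(-1)))*(-1))*14 = ((4 + (7 + 36)**2 - 5*(7 + 36))*(-1))*14 = ((4 + 43**2 - 5*43)*(-1))*14 = ((4 + 1849 - 215)*(-1))*14 = (1638*(-1))*14 = -1638*14 = -22932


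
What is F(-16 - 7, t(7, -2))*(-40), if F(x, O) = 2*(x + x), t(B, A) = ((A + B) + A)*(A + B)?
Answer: 3680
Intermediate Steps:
t(B, A) = (A + B)*(B + 2*A) (t(B, A) = (B + 2*A)*(A + B) = (A + B)*(B + 2*A))
F(x, O) = 4*x (F(x, O) = 2*(2*x) = 4*x)
F(-16 - 7, t(7, -2))*(-40) = (4*(-16 - 7))*(-40) = (4*(-23))*(-40) = -92*(-40) = 3680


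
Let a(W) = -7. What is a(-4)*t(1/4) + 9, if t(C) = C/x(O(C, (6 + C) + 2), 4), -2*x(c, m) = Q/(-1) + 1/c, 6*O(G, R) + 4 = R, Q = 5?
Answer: 979/122 ≈ 8.0246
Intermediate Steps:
O(G, R) = -⅔ + R/6
x(c, m) = 5/2 - 1/(2*c) (x(c, m) = -(5/(-1) + 1/c)/2 = -(5*(-1) + 1/c)/2 = -(-5 + 1/c)/2 = 5/2 - 1/(2*c))
t(C) = 2*C*(⅔ + C/6)/(7/3 + 5*C/6) (t(C) = C/(((-1 + 5*(-⅔ + ((6 + C) + 2)/6))/(2*(-⅔ + ((6 + C) + 2)/6)))) = C/(((-1 + 5*(-⅔ + (8 + C)/6))/(2*(-⅔ + (8 + C)/6)))) = C/(((-1 + 5*(-⅔ + (4/3 + C/6)))/(2*(-⅔ + (4/3 + C/6))))) = C/(((-1 + 5*(⅔ + C/6))/(2*(⅔ + C/6)))) = C/(((-1 + (10/3 + 5*C/6))/(2*(⅔ + C/6)))) = C/(((7/3 + 5*C/6)/(2*(⅔ + C/6)))) = C*(2*(⅔ + C/6)/(7/3 + 5*C/6)) = 2*C*(⅔ + C/6)/(7/3 + 5*C/6))
a(-4)*t(1/4) + 9 = -14*(4 + 1/4)/(4*(14 + 5/4)) + 9 = -14*(4 + ¼)/(4*(14 + 5*(¼))) + 9 = -14*17/(4*(14 + 5/4)*4) + 9 = -14*17/(4*61/4*4) + 9 = -14*4*17/(4*61*4) + 9 = -7*17/122 + 9 = -119/122 + 9 = 979/122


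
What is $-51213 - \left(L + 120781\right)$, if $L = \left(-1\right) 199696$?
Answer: $27702$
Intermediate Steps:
$L = -199696$
$-51213 - \left(L + 120781\right) = -51213 - \left(-199696 + 120781\right) = -51213 - -78915 = -51213 + 78915 = 27702$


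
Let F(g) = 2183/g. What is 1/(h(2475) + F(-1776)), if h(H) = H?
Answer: 48/118741 ≈ 0.00040424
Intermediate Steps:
1/(h(2475) + F(-1776)) = 1/(2475 + 2183/(-1776)) = 1/(2475 + 2183*(-1/1776)) = 1/(2475 - 59/48) = 1/(118741/48) = 48/118741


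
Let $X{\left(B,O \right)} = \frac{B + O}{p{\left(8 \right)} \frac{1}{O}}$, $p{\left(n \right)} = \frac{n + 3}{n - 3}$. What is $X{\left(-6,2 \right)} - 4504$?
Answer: $- \frac{49584}{11} \approx -4507.6$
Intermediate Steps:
$p{\left(n \right)} = \frac{3 + n}{-3 + n}$
$X{\left(B,O \right)} = \frac{5 O \left(B + O\right)}{11}$ ($X{\left(B,O \right)} = \frac{B + O}{\frac{3 + 8}{-3 + 8} \frac{1}{O}} = \frac{B + O}{\frac{1}{5} \cdot 11 \frac{1}{O}} = \frac{B + O}{\frac{11}{5} \frac{1}{O}} = \left(B + O\right) \frac{5 O}{11} = \frac{5 O \left(B + O\right)}{11}$)
$X{\left(-6,2 \right)} - 4504 = \frac{5}{11} \cdot 2 \left(-6 + 2\right) - 4504 = \frac{5}{11} \cdot 2 \left(-4\right) - 4504 = - \frac{40}{11} - 4504 = - \frac{49584}{11}$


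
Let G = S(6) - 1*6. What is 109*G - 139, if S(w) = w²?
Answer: 3131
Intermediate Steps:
G = 30 (G = 6² - 1*6 = 36 - 6 = 30)
109*G - 139 = 109*30 - 139 = 3270 - 139 = 3131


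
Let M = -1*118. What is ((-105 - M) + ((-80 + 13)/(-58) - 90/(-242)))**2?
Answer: 10394006401/49252324 ≈ 211.04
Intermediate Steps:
M = -118
((-105 - M) + ((-80 + 13)/(-58) - 90/(-242)))**2 = ((-105 - 1*(-118)) + ((-80 + 13)/(-58) - 90/(-242)))**2 = ((-105 + 118) + (-67*(-1/58) - 90*(-1/242)))**2 = (13 + (67/58 + 45/121))**2 = (13 + 10717/7018)**2 = (101951/7018)**2 = 10394006401/49252324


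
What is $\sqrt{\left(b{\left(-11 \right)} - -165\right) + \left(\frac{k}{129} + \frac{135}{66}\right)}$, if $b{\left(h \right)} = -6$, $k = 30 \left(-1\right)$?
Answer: $\frac{\sqrt{143914034}}{946} \approx 12.681$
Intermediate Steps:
$k = -30$
$\sqrt{\left(b{\left(-11 \right)} - -165\right) + \left(\frac{k}{129} + \frac{135}{66}\right)} = \sqrt{\left(-6 - -165\right) + \left(- \frac{30}{129} + \frac{135}{66}\right)} = \sqrt{\left(-6 + 165\right) + \left(\left(-30\right) \frac{1}{129} + 135 \cdot \frac{1}{66}\right)} = \sqrt{159 + \left(- \frac{10}{43} + \frac{45}{22}\right)} = \sqrt{159 + \frac{1715}{946}} = \sqrt{\frac{152129}{946}} = \frac{\sqrt{143914034}}{946}$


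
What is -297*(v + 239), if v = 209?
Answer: -133056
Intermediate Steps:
-297*(v + 239) = -297*(209 + 239) = -297*448 = -133056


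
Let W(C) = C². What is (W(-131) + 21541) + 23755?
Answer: 62457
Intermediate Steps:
(W(-131) + 21541) + 23755 = ((-131)² + 21541) + 23755 = (17161 + 21541) + 23755 = 38702 + 23755 = 62457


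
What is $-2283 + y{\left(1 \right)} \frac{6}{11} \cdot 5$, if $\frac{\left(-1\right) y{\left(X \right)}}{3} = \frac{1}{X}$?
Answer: $- \frac{25203}{11} \approx -2291.2$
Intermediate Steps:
$y{\left(X \right)} = - \frac{3}{X}$
$-2283 + y{\left(1 \right)} \frac{6}{11} \cdot 5 = -2283 + - \frac{3}{1} \cdot \frac{6}{11} \cdot 5 = -2283 + \left(-3\right) 1 \cdot 6 \cdot \frac{1}{11} \cdot 5 = -2283 + \left(-3\right) \frac{6}{11} \cdot 5 = -2283 - \frac{90}{11} = - \frac{25203}{11}$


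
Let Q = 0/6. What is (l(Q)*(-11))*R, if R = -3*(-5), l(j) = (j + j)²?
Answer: 0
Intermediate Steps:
Q = 0 (Q = 0*(⅙) = 0)
l(j) = 4*j² (l(j) = (2*j)² = 4*j²)
R = 15
(l(Q)*(-11))*R = ((4*0²)*(-11))*15 = ((4*0)*(-11))*15 = (0*(-11))*15 = 0*15 = 0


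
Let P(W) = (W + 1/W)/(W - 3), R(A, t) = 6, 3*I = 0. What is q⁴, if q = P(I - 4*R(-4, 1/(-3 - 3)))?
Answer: 110841719041/176319369216 ≈ 0.62864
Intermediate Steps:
I = 0 (I = (⅓)*0 = 0)
P(W) = (W + 1/W)/(-3 + W)
q = 577/648 (q = (1 + (0 - 4*6)²)/((0 - 4*6)*(-3 + (0 - 4*6))) = (1 + (0 - 24)²)/((0 - 24)*(-3 + (0 - 24))) = (1 + (-24)²)/((-24)*(-3 - 24)) = -1/24*(1 + 576)/(-27) = -1/24*(-1/27)*577 = 577/648 ≈ 0.89043)
q⁴ = (577/648)⁴ = 110841719041/176319369216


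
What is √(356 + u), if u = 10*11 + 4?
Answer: √470 ≈ 21.679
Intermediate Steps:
u = 114 (u = 110 + 4 = 114)
√(356 + u) = √(356 + 114) = √470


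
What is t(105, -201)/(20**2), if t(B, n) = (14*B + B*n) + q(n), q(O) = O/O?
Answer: -9817/200 ≈ -49.085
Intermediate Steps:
q(O) = 1
t(B, n) = 1 + 14*B + B*n (t(B, n) = (14*B + B*n) + 1 = 1 + 14*B + B*n)
t(105, -201)/(20**2) = (1 + 14*105 + 105*(-201))/(20**2) = (1 + 1470 - 21105)/400 = -19634*1/400 = -9817/200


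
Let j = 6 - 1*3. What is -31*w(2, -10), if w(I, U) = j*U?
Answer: 930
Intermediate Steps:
j = 3 (j = 6 - 3 = 3)
w(I, U) = 3*U
-31*w(2, -10) = -93*(-10) = -31*(-30) = 930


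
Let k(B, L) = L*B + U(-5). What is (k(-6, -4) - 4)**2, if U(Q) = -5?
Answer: 225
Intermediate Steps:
k(B, L) = -5 + B*L (k(B, L) = L*B - 5 = B*L - 5 = -5 + B*L)
(k(-6, -4) - 4)**2 = ((-5 - 6*(-4)) - 4)**2 = ((-5 + 24) - 4)**2 = (19 - 4)**2 = 15**2 = 225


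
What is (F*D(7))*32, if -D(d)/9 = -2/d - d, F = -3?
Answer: -44064/7 ≈ -6294.9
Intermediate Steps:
D(d) = 9*d + 18/d (D(d) = -9*(-2/d - d) = -9*(-d - 2/d) = 9*d + 18/d)
(F*D(7))*32 = -3*(9*7 + 18/7)*32 = -3*(63 + 18*(⅐))*32 = -3*(63 + 18/7)*32 = -3*459/7*32 = -1377/7*32 = -44064/7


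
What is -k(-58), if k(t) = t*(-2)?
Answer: -116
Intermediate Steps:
k(t) = -2*t
-k(-58) = -(-2)*(-58) = -1*116 = -116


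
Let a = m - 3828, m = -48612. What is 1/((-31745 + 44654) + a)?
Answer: -1/39531 ≈ -2.5297e-5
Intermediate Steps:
a = -52440 (a = -48612 - 3828 = -52440)
1/((-31745 + 44654) + a) = 1/((-31745 + 44654) - 52440) = 1/(12909 - 52440) = 1/(-39531) = -1/39531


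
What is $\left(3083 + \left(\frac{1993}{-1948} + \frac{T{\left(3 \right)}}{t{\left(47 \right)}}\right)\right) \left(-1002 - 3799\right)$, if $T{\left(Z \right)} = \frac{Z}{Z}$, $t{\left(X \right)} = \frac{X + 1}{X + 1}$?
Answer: $- \frac{28833072839}{1948} \approx -1.4801 \cdot 10^{7}$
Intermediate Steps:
$t{\left(X \right)} = 1$ ($t{\left(X \right)} = \frac{1 + X}{1 + X} = 1$)
$T{\left(Z \right)} = 1$
$\left(3083 + \left(\frac{1993}{-1948} + \frac{T{\left(3 \right)}}{t{\left(47 \right)}}\right)\right) \left(-1002 - 3799\right) = \left(3083 + \left(\frac{1993}{-1948} + 1 \cdot 1^{-1}\right)\right) \left(-1002 - 3799\right) = \left(3083 + \left(1993 \left(- \frac{1}{1948}\right) + 1 \cdot 1\right)\right) \left(-4801\right) = \left(3083 + \left(- \frac{1993}{1948} + 1\right)\right) \left(-4801\right) = \left(3083 - \frac{45}{1948}\right) \left(-4801\right) = \frac{6005639}{1948} \left(-4801\right) = - \frac{28833072839}{1948}$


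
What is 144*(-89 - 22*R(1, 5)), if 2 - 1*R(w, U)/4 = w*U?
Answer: 25200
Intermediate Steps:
R(w, U) = 8 - 4*U*w (R(w, U) = 8 - 4*w*U = 8 - 4*U*w)
144*(-89 - 22*R(1, 5)) = 144*(-89 - 22*(8 - 4*5*1)) = 144*(-89 - 22*(8 - 20)) = 144*(-89 - 22*(-12)) = 144*(-89 + 264) = 144*175 = 25200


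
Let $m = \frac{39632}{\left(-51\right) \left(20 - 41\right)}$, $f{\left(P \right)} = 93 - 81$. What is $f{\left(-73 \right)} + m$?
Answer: $\frac{52484}{1071} \approx 49.005$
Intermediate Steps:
$f{\left(P \right)} = 12$
$m = \frac{39632}{1071}$ ($m = \frac{39632}{\left(-51\right) \left(-21\right)} = \frac{39632}{1071} \approx 37.005$)
$f{\left(-73 \right)} + m = 12 + \frac{39632}{1071} = \frac{52484}{1071}$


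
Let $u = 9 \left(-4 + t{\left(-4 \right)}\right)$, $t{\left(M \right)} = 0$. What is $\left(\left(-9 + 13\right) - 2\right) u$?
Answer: $-72$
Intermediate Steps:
$u = -36$ ($u = 9 \left(-4 + 0\right) = 9 \left(-4\right) = -36$)
$\left(\left(-9 + 13\right) - 2\right) u = \left(\left(-9 + 13\right) - 2\right) \left(-36\right) = \left(4 - 2\right) \left(-36\right) = 2 \left(-36\right) = -72$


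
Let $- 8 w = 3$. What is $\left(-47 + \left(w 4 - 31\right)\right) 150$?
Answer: $-11925$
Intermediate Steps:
$w = - \frac{3}{8}$ ($w = \left(- \frac{1}{8}\right) 3 = - \frac{3}{8} \approx -0.375$)
$\left(-47 + \left(w 4 - 31\right)\right) 150 = \left(-47 - \frac{65}{2}\right) 150 = \left(- \frac{159}{2}\right) 150 = -11925$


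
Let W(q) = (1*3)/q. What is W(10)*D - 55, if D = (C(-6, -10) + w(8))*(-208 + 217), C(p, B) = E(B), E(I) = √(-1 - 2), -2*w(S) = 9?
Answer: -1343/20 + 27*I*√3/10 ≈ -67.15 + 4.6765*I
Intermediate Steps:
w(S) = -9/2 (w(S) = -½*9 = -9/2)
E(I) = I*√3 (E(I) = √(-3) = I*√3)
C(p, B) = I*√3
W(q) = 3/q
D = -81/2 + 9*I*√3 (D = (I*√3 - 9/2)*(-208 + 217) = (-9/2 + I*√3)*9 = -81/2 + 9*I*√3 ≈ -40.5 + 15.588*I)
W(10)*D - 55 = (3/10)*(-81/2 + 9*I*√3) - 55 = (3*(⅒))*(-81/2 + 9*I*√3) - 55 = 3*(-81/2 + 9*I*√3)/10 - 55 = (-243/20 + 27*I*√3/10) - 55 = -1343/20 + 27*I*√3/10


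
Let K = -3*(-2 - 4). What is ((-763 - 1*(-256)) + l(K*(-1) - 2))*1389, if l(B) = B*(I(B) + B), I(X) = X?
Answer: 406977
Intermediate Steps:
K = 18 (K = -3*(-6) = 18)
l(B) = 2*B² (l(B) = B*(B + B) = B*(2*B) = 2*B²)
((-763 - 1*(-256)) + l(K*(-1) - 2))*1389 = ((-763 - 1*(-256)) + 2*(18*(-1) - 2)²)*1389 = ((-763 + 256) + 2*(-18 - 2)²)*1389 = (-507 + 2*(-20)²)*1389 = (-507 + 2*400)*1389 = (-507 + 800)*1389 = 293*1389 = 406977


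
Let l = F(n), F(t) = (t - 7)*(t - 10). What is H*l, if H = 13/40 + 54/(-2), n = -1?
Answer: -11737/5 ≈ -2347.4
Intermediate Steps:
H = -1067/40 (H = 13*(1/40) + 54*(-1/2) = 13/40 - 27 = -1067/40 ≈ -26.675)
F(t) = (-10 + t)*(-7 + t) (F(t) = (-7 + t)*(-10 + t) = (-10 + t)*(-7 + t))
l = 88 (l = 70 + (-1)**2 - 17*(-1) = 70 + 1 + 17 = 88)
H*l = -1067/40*88 = -11737/5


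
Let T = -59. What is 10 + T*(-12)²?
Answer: -8486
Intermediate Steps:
10 + T*(-12)² = 10 - 59*(-12)² = 10 - 59*144 = 10 - 8496 = -8486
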